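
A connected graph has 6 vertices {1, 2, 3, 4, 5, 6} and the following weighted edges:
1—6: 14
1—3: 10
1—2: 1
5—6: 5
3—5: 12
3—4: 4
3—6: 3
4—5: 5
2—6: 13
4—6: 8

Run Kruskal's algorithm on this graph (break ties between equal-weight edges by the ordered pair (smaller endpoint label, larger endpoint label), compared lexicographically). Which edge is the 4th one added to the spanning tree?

Kruskal's algorithm — process edges by increasing weight (ties by edge label):
1—2 (1): add. Components now {1,2} {3} {4} {5} {6}
3—6 (3): add. Components now {1,2} {3,6} {4} {5}
3—4 (4): add. Components now {1,2} {3,4,6} {5}
4—5 (5): add. Components now {1,2} {3,4,5,6}
5—6 (5): skip — 5 and 6 already connected.
4—6 (8): skip — 4 and 6 already connected.
1—3 (10): add. Components now {1,2,3,4,5,6}
The 4th edge added is 4—5.

4-5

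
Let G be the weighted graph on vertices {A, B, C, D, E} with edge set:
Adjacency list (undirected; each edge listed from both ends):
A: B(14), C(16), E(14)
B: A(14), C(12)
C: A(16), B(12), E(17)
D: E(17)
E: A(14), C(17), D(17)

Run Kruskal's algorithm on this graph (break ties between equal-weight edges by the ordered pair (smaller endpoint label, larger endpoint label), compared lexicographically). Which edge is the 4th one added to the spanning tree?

Sort edges by weight, then run Kruskal:
B—C (12): add. Components now {A} {B,C} {D} {E}
A—B (14): add. Components now {A,B,C} {D} {E}
A—E (14): add. Components now {A,B,C,E} {D}
A—C (16): skip — A and C already connected.
C—E (17): skip — C and E already connected.
D—E (17): add. Components now {A,B,C,D,E}
The 4th edge added is D—E.

D-E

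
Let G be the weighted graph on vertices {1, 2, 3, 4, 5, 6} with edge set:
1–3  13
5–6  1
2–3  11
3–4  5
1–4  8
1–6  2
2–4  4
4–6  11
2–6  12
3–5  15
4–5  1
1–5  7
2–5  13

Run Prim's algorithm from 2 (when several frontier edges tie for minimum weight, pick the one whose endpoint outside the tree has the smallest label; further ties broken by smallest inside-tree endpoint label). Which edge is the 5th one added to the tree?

3-4

Prim, starting at 2.
Step 1: frontier [2–4 4, 2–3 11, 2–6 12, 2–5 13] → take 2–4 (4); add 4.
Step 2: frontier [2–3 11, 2–6 12, 2–5 13, 4–5 1, 3–4 5, 1–4 8, 4–6 11] → take 4–5 (1); add 5.
Step 3: frontier [2–3 11, 2–6 12, 3–4 5, 1–4 8, 4–6 11, 5–6 1, 1–5 7, 3–5 15] → take 5–6 (1); add 6.
Step 4: frontier [2–3 11, 3–4 5, 1–4 8, 1–5 7, 3–5 15, 1–6 2] → take 1–6 (2); add 1.
Step 5: frontier [1–3 13, 2–3 11, 3–4 5, 3–5 15] → take 3–4 (5); add 3.
The 5th edge added is 3–4.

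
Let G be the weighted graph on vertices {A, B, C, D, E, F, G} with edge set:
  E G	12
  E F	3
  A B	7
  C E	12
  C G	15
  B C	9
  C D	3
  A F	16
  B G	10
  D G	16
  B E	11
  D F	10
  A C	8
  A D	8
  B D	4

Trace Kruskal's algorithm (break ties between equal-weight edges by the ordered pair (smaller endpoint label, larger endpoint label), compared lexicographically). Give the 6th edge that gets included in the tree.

Kruskal's algorithm — process edges by increasing weight (ties by edge label):
C D (3): add. Components now {A} {B} {C,D} {E} {F} {G}
E F (3): add. Components now {A} {B} {C,D} {E,F} {G}
B D (4): add. Components now {A} {B,C,D} {E,F} {G}
A B (7): add. Components now {A,B,C,D} {E,F} {G}
A C (8): skip — A and C already connected.
A D (8): skip — A and D already connected.
B C (9): skip — B and C already connected.
B G (10): add. Components now {A,B,C,D,G} {E,F}
D F (10): add. Components now {A,B,C,D,E,F,G}
The 6th edge added is D F.

D-F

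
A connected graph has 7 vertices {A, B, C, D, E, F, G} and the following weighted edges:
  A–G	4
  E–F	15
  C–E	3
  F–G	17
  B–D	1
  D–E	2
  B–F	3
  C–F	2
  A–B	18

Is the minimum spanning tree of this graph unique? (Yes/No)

No

Kruskal: consider edges lightest-first.
B–D (1): add. Components now {A} {B,D} {C} {E} {F} {G}
C–F (2): add. Components now {A} {B,D} {C,F} {E} {G}
D–E (2): add. Components now {A} {B,D,E} {C,F} {G}
B–F (3): add. Components now {A} {B,C,D,E,F} {G}
C–E (3): skip — C and E already connected.
A–G (4): add. Components now {A,G} {B,C,D,E,F}
E–F (15): skip — E and F already connected.
F–G (17): add. Components now {A,B,C,D,E,F,G}
Non-tree edge C–E has weight 3, equal to the heaviest edge on its tree cycle — swapping gives another MST of the same weight. Not unique.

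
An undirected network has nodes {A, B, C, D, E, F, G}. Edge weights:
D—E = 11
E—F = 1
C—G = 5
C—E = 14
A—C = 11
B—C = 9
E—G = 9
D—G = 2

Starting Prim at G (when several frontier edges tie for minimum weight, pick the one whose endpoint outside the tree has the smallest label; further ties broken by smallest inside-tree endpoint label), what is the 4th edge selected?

Prim's algorithm from G:
Step 1: frontier [D—G 2, C—G 5, E—G 9] → take D—G (2); add D.
Step 2: frontier [D—E 11, C—G 5, E—G 9] → take C—G (5); add C.
Step 3: frontier [B—C 9, A—C 11, C—E 14, D—E 11, E—G 9] → take B—C (9); add B.
Step 4: frontier [A—C 11, C—E 14, D—E 11, E—G 9] → take E—G (9); add E.
Step 5: frontier [A—C 11, E—F 1] → take E—F (1); add F.
Step 6: frontier [A—C 11] → take A—C (11); add A.
The 4th edge added is E—G.

E-G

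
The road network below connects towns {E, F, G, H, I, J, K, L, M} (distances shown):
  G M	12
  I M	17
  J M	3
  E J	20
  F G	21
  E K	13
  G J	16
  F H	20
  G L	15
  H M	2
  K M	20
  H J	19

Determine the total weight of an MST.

Kruskal's algorithm — process edges by increasing weight (ties by edge label):
H M (2): add — endpoints in different components.
J M (3): add — endpoints in different components.
G M (12): add — endpoints in different components.
E K (13): add — endpoints in different components.
G L (15): add — endpoints in different components.
G J (16): skip — G and J already connected.
I M (17): add — endpoints in different components.
H J (19): skip — H and J already connected.
E J (20): add — endpoints in different components.
F H (20): add — endpoints in different components.
MST edges: H M, J M, G M, E K, G L, I M, E J, F H; total weight 2+3+12+13+15+17+20+20 = 102.

102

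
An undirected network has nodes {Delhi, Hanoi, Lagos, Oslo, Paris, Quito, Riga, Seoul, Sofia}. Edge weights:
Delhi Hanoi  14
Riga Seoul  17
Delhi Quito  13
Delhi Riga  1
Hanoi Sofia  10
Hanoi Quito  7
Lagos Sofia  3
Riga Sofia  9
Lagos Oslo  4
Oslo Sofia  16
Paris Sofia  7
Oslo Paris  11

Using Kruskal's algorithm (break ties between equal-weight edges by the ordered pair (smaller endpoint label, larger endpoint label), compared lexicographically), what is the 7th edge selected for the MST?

Hanoi-Sofia

Sort edges by weight, then run Kruskal:
Delhi Riga (1): add — endpoints in different components.
Lagos Sofia (3): add — endpoints in different components.
Lagos Oslo (4): add — endpoints in different components.
Hanoi Quito (7): add — endpoints in different components.
Paris Sofia (7): add — endpoints in different components.
Riga Sofia (9): add — endpoints in different components.
Hanoi Sofia (10): add — endpoints in different components.
Oslo Paris (11): skip — Oslo and Paris already connected.
Delhi Quito (13): skip — Delhi and Quito already connected.
Delhi Hanoi (14): skip — Delhi and Hanoi already connected.
Oslo Sofia (16): skip — Oslo and Sofia already connected.
Riga Seoul (17): add — endpoints in different components.
The 7th edge added is Hanoi Sofia.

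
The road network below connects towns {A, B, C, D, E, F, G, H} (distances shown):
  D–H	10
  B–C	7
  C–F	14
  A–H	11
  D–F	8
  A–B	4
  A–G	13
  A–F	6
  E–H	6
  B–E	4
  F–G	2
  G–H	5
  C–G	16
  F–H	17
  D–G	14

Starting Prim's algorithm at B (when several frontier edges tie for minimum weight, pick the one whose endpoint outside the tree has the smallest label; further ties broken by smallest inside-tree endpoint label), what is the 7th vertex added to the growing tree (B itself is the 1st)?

Prim's algorithm from B:
Step 1: cheapest edge leaving the tree is A–B (4); add A.
Step 2: cheapest edge leaving the tree is B–E (4); add E.
Step 3: cheapest edge leaving the tree is A–F (6); add F.
Step 4: cheapest edge leaving the tree is F–G (2); add G.
Step 5: cheapest edge leaving the tree is G–H (5); add H.
Step 6: cheapest edge leaving the tree is B–C (7); add C.
Step 7: cheapest edge leaving the tree is D–F (8); add D.
Vertex order: B, A, E, F, G, H, C, D. The 7th vertex is C.

C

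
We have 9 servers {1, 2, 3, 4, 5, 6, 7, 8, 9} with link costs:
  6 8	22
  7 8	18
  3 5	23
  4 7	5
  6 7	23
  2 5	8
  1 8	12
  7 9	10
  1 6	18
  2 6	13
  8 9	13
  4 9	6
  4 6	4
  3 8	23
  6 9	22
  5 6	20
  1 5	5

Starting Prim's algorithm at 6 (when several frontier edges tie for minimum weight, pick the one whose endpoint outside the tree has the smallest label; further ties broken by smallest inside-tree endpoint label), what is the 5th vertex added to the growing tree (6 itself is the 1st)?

2

Grow the tree from 6 using Prim:
Step 1: cheapest edge leaving the tree is 4 6 (4); add 4.
Step 2: cheapest edge leaving the tree is 4 7 (5); add 7.
Step 3: cheapest edge leaving the tree is 4 9 (6); add 9.
Step 4: cheapest edge leaving the tree is 2 6 (13); add 2.
Step 5: cheapest edge leaving the tree is 2 5 (8); add 5.
Step 6: cheapest edge leaving the tree is 1 5 (5); add 1.
Step 7: cheapest edge leaving the tree is 1 8 (12); add 8.
Step 8: cheapest edge leaving the tree is 3 5 (23); add 3.
Vertex order: 6, 4, 7, 9, 2, 5, 1, 8, 3. The 5th vertex is 2.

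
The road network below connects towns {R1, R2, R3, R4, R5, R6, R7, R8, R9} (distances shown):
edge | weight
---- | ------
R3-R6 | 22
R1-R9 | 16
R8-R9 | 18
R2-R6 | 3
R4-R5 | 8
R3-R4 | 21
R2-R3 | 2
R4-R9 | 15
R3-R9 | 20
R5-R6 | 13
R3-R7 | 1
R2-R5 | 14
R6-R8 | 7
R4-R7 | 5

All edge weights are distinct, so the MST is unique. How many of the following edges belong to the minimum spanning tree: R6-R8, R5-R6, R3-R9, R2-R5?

1

Kruskal: consider edges lightest-first.
R3-R7 (1): add — endpoints in different components.
R2-R3 (2): add — endpoints in different components.
R2-R6 (3): add — endpoints in different components.
R4-R7 (5): add — endpoints in different components.
R6-R8 (7): add — endpoints in different components.
R4-R5 (8): add — endpoints in different components.
R5-R6 (13): skip — R6 and R5 already connected.
R2-R5 (14): skip — R2 and R5 already connected.
R4-R9 (15): add — endpoints in different components.
R1-R9 (16): add — endpoints in different components.
MST edge set: {R3-R7, R2-R3, R2-R6, R4-R7, R6-R8, R4-R5, R4-R9, R1-R9}.
Of the listed edges, {R6-R8} are in the MST → 1.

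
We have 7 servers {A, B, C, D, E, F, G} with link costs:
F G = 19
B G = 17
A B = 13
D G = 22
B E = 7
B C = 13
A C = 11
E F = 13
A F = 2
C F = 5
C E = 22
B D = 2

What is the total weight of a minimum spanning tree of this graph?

Sort edges by weight, then run Kruskal:
A F (2): add. Components now {A,F} {B} {C} {D} {E} {G}
B D (2): add. Components now {A,F} {B,D} {C} {E} {G}
C F (5): add. Components now {A,C,F} {B,D} {E} {G}
B E (7): add. Components now {A,C,F} {B,D,E} {G}
A C (11): skip — A and C already connected.
A B (13): add. Components now {A,B,C,D,E,F} {G}
B C (13): skip — B and C already connected.
E F (13): skip — E and F already connected.
B G (17): add. Components now {A,B,C,D,E,F,G}
MST edges: A F, B D, C F, B E, A B, B G; total weight 2+2+5+7+13+17 = 46.

46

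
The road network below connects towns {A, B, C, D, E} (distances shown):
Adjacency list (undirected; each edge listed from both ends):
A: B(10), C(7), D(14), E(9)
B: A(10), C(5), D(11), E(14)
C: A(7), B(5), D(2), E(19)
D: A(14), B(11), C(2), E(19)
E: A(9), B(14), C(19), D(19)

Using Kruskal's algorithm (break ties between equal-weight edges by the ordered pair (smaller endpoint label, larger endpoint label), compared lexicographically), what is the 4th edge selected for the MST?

Kruskal: consider edges lightest-first.
C–D (2): add — endpoints in different components.
B–C (5): add — endpoints in different components.
A–C (7): add — endpoints in different components.
A–E (9): add — endpoints in different components.
The 4th edge added is A–E.

A-E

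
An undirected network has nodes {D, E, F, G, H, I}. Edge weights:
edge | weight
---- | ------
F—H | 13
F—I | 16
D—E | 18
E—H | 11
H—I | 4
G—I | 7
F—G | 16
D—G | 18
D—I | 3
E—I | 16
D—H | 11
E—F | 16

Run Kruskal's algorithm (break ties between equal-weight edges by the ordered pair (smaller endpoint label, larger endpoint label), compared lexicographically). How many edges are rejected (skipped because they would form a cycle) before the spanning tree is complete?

Sort edges by weight, then run Kruskal:
D—I (3): add — endpoints in different components.
H—I (4): add — endpoints in different components.
G—I (7): add — endpoints in different components.
D—H (11): skip — D and H already connected.
E—H (11): add — endpoints in different components.
F—H (13): add — endpoints in different components.
Edges rejected before the tree was complete: 1.

1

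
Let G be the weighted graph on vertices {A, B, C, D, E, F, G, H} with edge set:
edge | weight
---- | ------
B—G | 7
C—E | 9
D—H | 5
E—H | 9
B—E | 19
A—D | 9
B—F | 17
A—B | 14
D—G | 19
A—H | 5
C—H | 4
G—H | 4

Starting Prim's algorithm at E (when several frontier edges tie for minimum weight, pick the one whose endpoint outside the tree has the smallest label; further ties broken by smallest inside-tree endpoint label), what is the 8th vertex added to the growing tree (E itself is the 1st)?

F

Prim, starting at E.
Step 1: frontier [C—E 9, E—H 9, B—E 19] → take C—E (9); add C.
Step 2: frontier [C—H 4, E—H 9, B—E 19] → take C—H (4); add H.
Step 3: frontier [B—E 19, G—H 4, A—H 5, D—H 5] → take G—H (4); add G.
Step 4: frontier [B—E 19, B—G 7, D—G 19, A—H 5, D—H 5] → take A—H (5); add A.
Step 5: frontier [A—D 9, A—B 14, B—E 19, B—G 7, D—G 19, D—H 5] → take D—H (5); add D.
Step 6: frontier [A—B 14, B—E 19, B—G 7] → take B—G (7); add B.
Step 7: frontier [B—F 17] → take B—F (17); add F.
Vertex order: E, C, H, G, A, D, B, F. The 8th vertex is F.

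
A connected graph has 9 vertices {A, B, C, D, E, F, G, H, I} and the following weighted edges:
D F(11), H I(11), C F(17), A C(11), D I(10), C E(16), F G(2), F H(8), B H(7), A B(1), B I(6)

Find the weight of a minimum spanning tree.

61

Grow the tree from H using Prim:
Step 1: frontier [B H 7, F H 8, H I 11] → take B H (7); add B.
Step 2: frontier [A B 1, B I 6, F H 8, H I 11] → take A B (1); add A.
Step 3: frontier [A C 11, B I 6, F H 8, H I 11] → take B I (6); add I.
Step 4: frontier [A C 11, F H 8, D I 10] → take F H (8); add F.
Step 5: frontier [A C 11, F G 2, D F 11, C F 17, D I 10] → take F G (2); add G.
Step 6: frontier [A C 11, D F 11, C F 17, D I 10] → take D I (10); add D.
Step 7: frontier [A C 11, C F 17] → take A C (11); add C.
Step 8: frontier [C E 16] → take C E (16); add E.
MST edges: B H, A B, B I, F H, F G, D I, A C, C E; total weight 7+1+6+8+2+10+11+16 = 61.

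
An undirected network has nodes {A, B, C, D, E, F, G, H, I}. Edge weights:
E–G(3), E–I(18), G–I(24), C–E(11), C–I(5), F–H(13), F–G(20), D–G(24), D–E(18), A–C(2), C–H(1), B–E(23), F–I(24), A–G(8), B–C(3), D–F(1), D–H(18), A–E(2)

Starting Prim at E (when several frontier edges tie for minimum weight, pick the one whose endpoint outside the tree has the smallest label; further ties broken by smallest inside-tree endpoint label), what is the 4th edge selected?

B-C

Prim's algorithm from E:
Step 1: cheapest edge leaving the tree is A–E (2); add A.
Step 2: cheapest edge leaving the tree is A–C (2); add C.
Step 3: cheapest edge leaving the tree is C–H (1); add H.
Step 4: cheapest edge leaving the tree is B–C (3); add B.
Step 5: cheapest edge leaving the tree is E–G (3); add G.
Step 6: cheapest edge leaving the tree is C–I (5); add I.
Step 7: cheapest edge leaving the tree is F–H (13); add F.
Step 8: cheapest edge leaving the tree is D–F (1); add D.
The 4th edge added is B–C.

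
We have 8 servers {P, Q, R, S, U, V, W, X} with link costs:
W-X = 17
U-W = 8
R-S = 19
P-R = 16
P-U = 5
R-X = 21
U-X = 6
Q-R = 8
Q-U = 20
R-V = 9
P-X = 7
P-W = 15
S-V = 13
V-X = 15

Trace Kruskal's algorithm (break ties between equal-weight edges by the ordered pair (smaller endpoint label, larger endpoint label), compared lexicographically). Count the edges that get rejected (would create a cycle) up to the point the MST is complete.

Kruskal's algorithm — process edges by increasing weight (ties by edge label):
P-U (5): add — endpoints in different components.
U-X (6): add — endpoints in different components.
P-X (7): skip — P and X already connected.
Q-R (8): add — endpoints in different components.
U-W (8): add — endpoints in different components.
R-V (9): add — endpoints in different components.
S-V (13): add — endpoints in different components.
P-W (15): skip — P and W already connected.
V-X (15): add — endpoints in different components.
Edges rejected before the tree was complete: 2.

2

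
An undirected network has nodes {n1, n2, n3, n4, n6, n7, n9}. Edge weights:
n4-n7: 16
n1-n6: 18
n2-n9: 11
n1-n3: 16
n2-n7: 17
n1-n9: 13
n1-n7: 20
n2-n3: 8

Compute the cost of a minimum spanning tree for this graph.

Prim, starting at n4.
Step 1: cheapest edge leaving the tree is n4-n7 (16); add n7.
Step 2: cheapest edge leaving the tree is n2-n7 (17); add n2.
Step 3: cheapest edge leaving the tree is n2-n3 (8); add n3.
Step 4: cheapest edge leaving the tree is n2-n9 (11); add n9.
Step 5: cheapest edge leaving the tree is n1-n9 (13); add n1.
Step 6: cheapest edge leaving the tree is n1-n6 (18); add n6.
MST edges: n4-n7, n2-n7, n2-n3, n2-n9, n1-n9, n1-n6; total weight 16+17+8+11+13+18 = 83.

83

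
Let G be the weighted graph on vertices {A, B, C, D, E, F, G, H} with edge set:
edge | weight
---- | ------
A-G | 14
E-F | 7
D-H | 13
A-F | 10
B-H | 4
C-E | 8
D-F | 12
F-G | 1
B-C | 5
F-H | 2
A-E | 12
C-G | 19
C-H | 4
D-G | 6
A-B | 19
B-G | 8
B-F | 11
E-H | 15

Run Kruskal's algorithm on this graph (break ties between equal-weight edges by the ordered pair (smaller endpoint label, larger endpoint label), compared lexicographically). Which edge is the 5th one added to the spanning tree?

D-G

Kruskal: consider edges lightest-first.
F-G (1): add — endpoints in different components.
F-H (2): add — endpoints in different components.
B-H (4): add — endpoints in different components.
C-H (4): add — endpoints in different components.
B-C (5): skip — B and C already connected.
D-G (6): add — endpoints in different components.
E-F (7): add — endpoints in different components.
B-G (8): skip — B and G already connected.
C-E (8): skip — C and E already connected.
A-F (10): add — endpoints in different components.
The 5th edge added is D-G.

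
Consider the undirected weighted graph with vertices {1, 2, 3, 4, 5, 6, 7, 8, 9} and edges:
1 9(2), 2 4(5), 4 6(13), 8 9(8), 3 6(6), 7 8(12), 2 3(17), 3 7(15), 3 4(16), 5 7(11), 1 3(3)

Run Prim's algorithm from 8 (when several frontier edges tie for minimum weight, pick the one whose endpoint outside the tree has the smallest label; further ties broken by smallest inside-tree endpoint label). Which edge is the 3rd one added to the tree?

1-3

Prim's algorithm from 8:
Step 1: frontier [8 9 8, 7 8 12] → take 8 9 (8); add 9.
Step 2: frontier [7 8 12, 1 9 2] → take 1 9 (2); add 1.
Step 3: frontier [1 3 3, 7 8 12] → take 1 3 (3); add 3.
Step 4: frontier [3 6 6, 3 7 15, 3 4 16, 2 3 17, 7 8 12] → take 3 6 (6); add 6.
Step 5: frontier [3 7 15, 3 4 16, 2 3 17, 4 6 13, 7 8 12] → take 7 8 (12); add 7.
Step 6: frontier [3 4 16, 2 3 17, 4 6 13, 5 7 11] → take 5 7 (11); add 5.
Step 7: frontier [3 4 16, 2 3 17, 4 6 13] → take 4 6 (13); add 4.
Step 8: frontier [2 3 17, 2 4 5] → take 2 4 (5); add 2.
The 3rd edge added is 1 3.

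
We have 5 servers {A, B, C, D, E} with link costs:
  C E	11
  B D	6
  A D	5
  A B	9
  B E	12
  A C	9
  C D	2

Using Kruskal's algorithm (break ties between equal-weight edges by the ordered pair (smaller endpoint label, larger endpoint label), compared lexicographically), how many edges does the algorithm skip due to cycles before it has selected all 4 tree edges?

2

Sort edges by weight, then run Kruskal:
C D (2): add — endpoints in different components.
A D (5): add — endpoints in different components.
B D (6): add — endpoints in different components.
A B (9): skip — A and B already connected.
A C (9): skip — A and C already connected.
C E (11): add — endpoints in different components.
Edges rejected before the tree was complete: 2.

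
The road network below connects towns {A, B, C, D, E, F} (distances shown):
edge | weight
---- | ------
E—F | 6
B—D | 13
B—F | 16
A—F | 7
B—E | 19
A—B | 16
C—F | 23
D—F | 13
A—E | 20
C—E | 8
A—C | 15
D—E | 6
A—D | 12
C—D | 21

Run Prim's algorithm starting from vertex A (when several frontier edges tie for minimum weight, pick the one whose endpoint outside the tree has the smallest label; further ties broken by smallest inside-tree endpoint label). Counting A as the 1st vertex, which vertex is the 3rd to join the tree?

Grow the tree from A using Prim:
Step 1: cheapest edge leaving the tree is A—F (7); add F.
Step 2: cheapest edge leaving the tree is E—F (6); add E.
Step 3: cheapest edge leaving the tree is D—E (6); add D.
Step 4: cheapest edge leaving the tree is C—E (8); add C.
Step 5: cheapest edge leaving the tree is B—D (13); add B.
Vertex order: A, F, E, D, C, B. The 3rd vertex is E.

E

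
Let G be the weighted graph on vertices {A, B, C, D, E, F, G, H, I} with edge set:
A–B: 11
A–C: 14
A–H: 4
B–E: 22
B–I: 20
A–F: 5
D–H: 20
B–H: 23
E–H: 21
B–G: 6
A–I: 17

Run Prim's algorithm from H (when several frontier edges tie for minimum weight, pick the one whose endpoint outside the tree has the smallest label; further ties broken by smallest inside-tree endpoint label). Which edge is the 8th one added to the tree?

Prim, starting at H.
Step 1: cheapest edge leaving the tree is A–H (4); add A.
Step 2: cheapest edge leaving the tree is A–F (5); add F.
Step 3: cheapest edge leaving the tree is A–B (11); add B.
Step 4: cheapest edge leaving the tree is B–G (6); add G.
Step 5: cheapest edge leaving the tree is A–C (14); add C.
Step 6: cheapest edge leaving the tree is A–I (17); add I.
Step 7: cheapest edge leaving the tree is D–H (20); add D.
Step 8: cheapest edge leaving the tree is E–H (21); add E.
The 8th edge added is E–H.

E-H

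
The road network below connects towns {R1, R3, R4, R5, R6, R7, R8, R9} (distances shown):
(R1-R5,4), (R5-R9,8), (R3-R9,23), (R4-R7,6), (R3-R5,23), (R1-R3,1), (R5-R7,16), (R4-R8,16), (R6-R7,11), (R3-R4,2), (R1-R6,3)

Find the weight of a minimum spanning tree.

Kruskal: consider edges lightest-first.
R1-R3 (1): add — endpoints in different components.
R3-R4 (2): add — endpoints in different components.
R1-R6 (3): add — endpoints in different components.
R1-R5 (4): add — endpoints in different components.
R4-R7 (6): add — endpoints in different components.
R5-R9 (8): add — endpoints in different components.
R6-R7 (11): skip — R6 and R7 already connected.
R4-R8 (16): add — endpoints in different components.
MST edges: R1-R3, R3-R4, R1-R6, R1-R5, R4-R7, R5-R9, R4-R8; total weight 1+2+3+4+6+8+16 = 40.

40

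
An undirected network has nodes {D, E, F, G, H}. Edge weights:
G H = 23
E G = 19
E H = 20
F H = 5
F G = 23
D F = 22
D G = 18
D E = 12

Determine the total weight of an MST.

Grow the tree from G using Prim:
Step 1: frontier [D G 18, E G 19, F G 23, G H 23] → take D G (18); add D.
Step 2: frontier [D E 12, D F 22, E G 19, F G 23, G H 23] → take D E (12); add E.
Step 3: frontier [D F 22, E H 20, F G 23, G H 23] → take E H (20); add H.
Step 4: frontier [D F 22, F G 23, F H 5] → take F H (5); add F.
MST edges: D G, D E, E H, F H; total weight 18+12+20+5 = 55.

55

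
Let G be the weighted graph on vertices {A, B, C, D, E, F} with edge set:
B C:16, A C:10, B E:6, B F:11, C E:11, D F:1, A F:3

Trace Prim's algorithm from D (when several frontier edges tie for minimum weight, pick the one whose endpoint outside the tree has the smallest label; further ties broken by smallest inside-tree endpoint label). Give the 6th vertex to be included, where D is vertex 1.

E

Prim, starting at D.
Step 1: cheapest edge leaving the tree is D F (1); add F.
Step 2: cheapest edge leaving the tree is A F (3); add A.
Step 3: cheapest edge leaving the tree is A C (10); add C.
Step 4: cheapest edge leaving the tree is B F (11); add B.
Step 5: cheapest edge leaving the tree is B E (6); add E.
Vertex order: D, F, A, C, B, E. The 6th vertex is E.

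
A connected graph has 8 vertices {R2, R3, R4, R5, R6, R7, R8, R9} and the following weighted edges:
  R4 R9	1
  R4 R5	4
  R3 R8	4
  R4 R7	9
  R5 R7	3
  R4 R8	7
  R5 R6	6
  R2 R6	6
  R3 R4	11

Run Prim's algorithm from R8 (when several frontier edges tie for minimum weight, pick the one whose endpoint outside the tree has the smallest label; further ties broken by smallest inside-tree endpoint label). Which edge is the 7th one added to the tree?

Prim's algorithm from R8:
Step 1: cheapest edge leaving the tree is R3 R8 (4); add R3.
Step 2: cheapest edge leaving the tree is R4 R8 (7); add R4.
Step 3: cheapest edge leaving the tree is R4 R9 (1); add R9.
Step 4: cheapest edge leaving the tree is R4 R5 (4); add R5.
Step 5: cheapest edge leaving the tree is R5 R7 (3); add R7.
Step 6: cheapest edge leaving the tree is R5 R6 (6); add R6.
Step 7: cheapest edge leaving the tree is R2 R6 (6); add R2.
The 7th edge added is R2 R6.

R2-R6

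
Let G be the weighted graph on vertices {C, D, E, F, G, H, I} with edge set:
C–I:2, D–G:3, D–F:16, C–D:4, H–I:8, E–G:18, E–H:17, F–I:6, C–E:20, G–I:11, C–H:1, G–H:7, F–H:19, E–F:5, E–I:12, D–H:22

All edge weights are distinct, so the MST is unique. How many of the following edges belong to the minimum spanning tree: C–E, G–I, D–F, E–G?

Kruskal: consider edges lightest-first.
C–H (1): add. Components now {C,H} {D} {E} {F} {G} {I}
C–I (2): add. Components now {C,H,I} {D} {E} {F} {G}
D–G (3): add. Components now {C,H,I} {D,G} {E} {F}
C–D (4): add. Components now {C,D,G,H,I} {E} {F}
E–F (5): add. Components now {C,D,G,H,I} {E,F}
F–I (6): add. Components now {C,D,E,F,G,H,I}
MST edge set: {C–H, C–I, D–G, C–D, E–F, F–I}.
Of the listed edges, {} are in the MST → 0.

0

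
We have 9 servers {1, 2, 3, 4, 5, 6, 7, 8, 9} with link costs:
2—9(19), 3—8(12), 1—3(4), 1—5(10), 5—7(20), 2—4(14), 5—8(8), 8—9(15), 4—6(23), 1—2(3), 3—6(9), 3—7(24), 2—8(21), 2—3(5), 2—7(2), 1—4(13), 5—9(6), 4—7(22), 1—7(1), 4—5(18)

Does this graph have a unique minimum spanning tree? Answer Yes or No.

Yes

Kruskal's algorithm — process edges by increasing weight (ties by edge label):
1—7 (1): add — endpoints in different components.
2—7 (2): add — endpoints in different components.
1—2 (3): skip — 1 and 2 already connected.
1—3 (4): add — endpoints in different components.
2—3 (5): skip — 2 and 3 already connected.
5—9 (6): add — endpoints in different components.
5—8 (8): add — endpoints in different components.
3—6 (9): add — endpoints in different components.
1—5 (10): add — endpoints in different components.
3—8 (12): skip — 3 and 8 already connected.
1—4 (13): add — endpoints in different components.
Every non-tree edge has weight strictly greater than the heaviest edge on the tree path between its endpoints, so the MST is unique.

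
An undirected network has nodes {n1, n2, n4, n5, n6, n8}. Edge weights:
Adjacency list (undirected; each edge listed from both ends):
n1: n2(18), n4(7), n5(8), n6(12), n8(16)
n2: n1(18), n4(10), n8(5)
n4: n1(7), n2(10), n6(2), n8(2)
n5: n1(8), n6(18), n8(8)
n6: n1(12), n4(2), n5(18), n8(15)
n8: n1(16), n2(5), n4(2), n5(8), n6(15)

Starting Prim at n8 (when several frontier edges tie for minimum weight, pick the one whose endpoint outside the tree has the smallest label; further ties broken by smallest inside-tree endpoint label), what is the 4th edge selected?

Grow the tree from n8 using Prim:
Step 1: frontier [n4-n8 2, n2-n8 5, n5-n8 8, n6-n8 15, n1-n8 16] → take n4-n8 (2); add n4.
Step 2: frontier [n4-n6 2, n1-n4 7, n2-n4 10, n2-n8 5, n5-n8 8, n6-n8 15, n1-n8 16] → take n4-n6 (2); add n6.
Step 3: frontier [n1-n4 7, n2-n4 10, n1-n6 12, n5-n6 18, n2-n8 5, n5-n8 8, n1-n8 16] → take n2-n8 (5); add n2.
Step 4: frontier [n1-n2 18, n1-n4 7, n1-n6 12, n5-n6 18, n5-n8 8, n1-n8 16] → take n1-n4 (7); add n1.
Step 5: frontier [n1-n5 8, n5-n6 18, n5-n8 8] → take n1-n5 (8); add n5.
The 4th edge added is n1-n4.

n1-n4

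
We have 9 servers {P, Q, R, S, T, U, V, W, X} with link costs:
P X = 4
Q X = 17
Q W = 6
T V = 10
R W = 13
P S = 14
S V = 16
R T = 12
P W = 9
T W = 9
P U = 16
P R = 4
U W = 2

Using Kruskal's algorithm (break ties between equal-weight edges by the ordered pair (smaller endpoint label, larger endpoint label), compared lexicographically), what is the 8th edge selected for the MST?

Kruskal's algorithm — process edges by increasing weight (ties by edge label):
U W (2): add — endpoints in different components.
P R (4): add — endpoints in different components.
P X (4): add — endpoints in different components.
Q W (6): add — endpoints in different components.
P W (9): add — endpoints in different components.
T W (9): add — endpoints in different components.
T V (10): add — endpoints in different components.
R T (12): skip — T and R already connected.
R W (13): skip — W and R already connected.
P S (14): add — endpoints in different components.
The 8th edge added is P S.

P-S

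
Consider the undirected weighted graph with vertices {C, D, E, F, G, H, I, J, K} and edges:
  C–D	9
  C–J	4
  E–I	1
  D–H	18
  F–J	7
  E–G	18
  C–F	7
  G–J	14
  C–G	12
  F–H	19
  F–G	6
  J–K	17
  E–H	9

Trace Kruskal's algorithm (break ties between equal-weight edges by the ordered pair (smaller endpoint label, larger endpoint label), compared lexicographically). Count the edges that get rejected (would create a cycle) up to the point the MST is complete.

3

Sort edges by weight, then run Kruskal:
E–I (1): add — endpoints in different components.
C–J (4): add — endpoints in different components.
F–G (6): add — endpoints in different components.
C–F (7): add — endpoints in different components.
F–J (7): skip — F and J already connected.
C–D (9): add — endpoints in different components.
E–H (9): add — endpoints in different components.
C–G (12): skip — C and G already connected.
G–J (14): skip — G and J already connected.
J–K (17): add — endpoints in different components.
D–H (18): add — endpoints in different components.
Edges rejected before the tree was complete: 3.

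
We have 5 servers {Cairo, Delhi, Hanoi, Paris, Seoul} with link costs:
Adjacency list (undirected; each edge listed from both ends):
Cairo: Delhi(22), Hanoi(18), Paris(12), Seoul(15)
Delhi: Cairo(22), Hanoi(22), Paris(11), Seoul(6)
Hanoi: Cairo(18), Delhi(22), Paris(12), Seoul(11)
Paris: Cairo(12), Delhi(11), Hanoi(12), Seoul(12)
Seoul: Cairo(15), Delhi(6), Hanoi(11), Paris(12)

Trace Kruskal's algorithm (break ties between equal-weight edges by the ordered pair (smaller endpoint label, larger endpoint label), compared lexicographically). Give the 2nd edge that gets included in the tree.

Kruskal's algorithm — process edges by increasing weight (ties by edge label):
Delhi—Seoul (6): add — endpoints in different components.
Delhi—Paris (11): add — endpoints in different components.
Hanoi—Seoul (11): add — endpoints in different components.
Cairo—Paris (12): add — endpoints in different components.
The 2nd edge added is Delhi—Paris.

Delhi-Paris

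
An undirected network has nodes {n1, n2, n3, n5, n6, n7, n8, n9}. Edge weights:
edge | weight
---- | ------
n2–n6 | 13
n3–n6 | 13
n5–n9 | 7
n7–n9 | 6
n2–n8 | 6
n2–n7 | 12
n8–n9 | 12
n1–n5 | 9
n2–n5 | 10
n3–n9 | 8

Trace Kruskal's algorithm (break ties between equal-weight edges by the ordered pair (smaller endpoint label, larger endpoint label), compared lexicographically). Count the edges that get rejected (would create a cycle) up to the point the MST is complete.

2

Kruskal's algorithm — process edges by increasing weight (ties by edge label):
n2–n8 (6): add — endpoints in different components.
n7–n9 (6): add — endpoints in different components.
n5–n9 (7): add — endpoints in different components.
n3–n9 (8): add — endpoints in different components.
n1–n5 (9): add — endpoints in different components.
n2–n5 (10): add — endpoints in different components.
n2–n7 (12): skip — n2 and n7 already connected.
n8–n9 (12): skip — n8 and n9 already connected.
n2–n6 (13): add — endpoints in different components.
Edges rejected before the tree was complete: 2.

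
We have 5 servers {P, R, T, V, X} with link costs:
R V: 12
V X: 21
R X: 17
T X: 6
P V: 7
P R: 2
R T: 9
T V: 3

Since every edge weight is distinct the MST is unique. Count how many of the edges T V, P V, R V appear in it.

2

Kruskal: consider edges lightest-first.
P R (2): add. Components now {T} {P,R} {X} {V}
T V (3): add. Components now {T,V} {P,R} {X}
T X (6): add. Components now {T,V,X} {P,R}
P V (7): add. Components now {P,R,T,V,X}
MST edge set: {P R, T V, T X, P V}.
Of the listed edges, {T V, P V} are in the MST → 2.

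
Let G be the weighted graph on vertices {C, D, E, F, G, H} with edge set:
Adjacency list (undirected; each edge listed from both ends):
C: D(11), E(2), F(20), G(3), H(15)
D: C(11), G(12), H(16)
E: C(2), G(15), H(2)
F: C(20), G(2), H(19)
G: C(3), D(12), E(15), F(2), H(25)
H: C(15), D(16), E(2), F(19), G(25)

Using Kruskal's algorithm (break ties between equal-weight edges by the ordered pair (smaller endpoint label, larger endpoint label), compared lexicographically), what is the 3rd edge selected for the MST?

Kruskal: consider edges lightest-first.
C—E (2): add — endpoints in different components.
E—H (2): add — endpoints in different components.
F—G (2): add — endpoints in different components.
C—G (3): add — endpoints in different components.
C—D (11): add — endpoints in different components.
The 3rd edge added is F—G.

F-G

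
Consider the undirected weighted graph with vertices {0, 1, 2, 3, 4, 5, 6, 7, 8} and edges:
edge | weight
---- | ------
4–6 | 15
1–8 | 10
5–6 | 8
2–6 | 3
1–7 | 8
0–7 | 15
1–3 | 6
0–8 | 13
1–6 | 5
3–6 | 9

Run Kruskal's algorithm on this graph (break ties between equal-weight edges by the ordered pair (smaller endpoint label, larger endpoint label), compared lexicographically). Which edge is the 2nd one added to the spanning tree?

1-6

Sort edges by weight, then run Kruskal:
2–6 (3): add — endpoints in different components.
1–6 (5): add — endpoints in different components.
1–3 (6): add — endpoints in different components.
1–7 (8): add — endpoints in different components.
5–6 (8): add — endpoints in different components.
3–6 (9): skip — 3 and 6 already connected.
1–8 (10): add — endpoints in different components.
0–8 (13): add — endpoints in different components.
0–7 (15): skip — 0 and 7 already connected.
4–6 (15): add — endpoints in different components.
The 2nd edge added is 1–6.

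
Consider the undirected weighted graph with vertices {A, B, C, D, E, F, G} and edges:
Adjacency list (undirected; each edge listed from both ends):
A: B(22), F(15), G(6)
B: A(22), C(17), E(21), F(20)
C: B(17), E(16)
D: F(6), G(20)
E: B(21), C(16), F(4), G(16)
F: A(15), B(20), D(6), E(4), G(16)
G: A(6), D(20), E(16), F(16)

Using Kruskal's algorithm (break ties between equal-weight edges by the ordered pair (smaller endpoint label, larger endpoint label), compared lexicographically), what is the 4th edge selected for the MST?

Kruskal: consider edges lightest-first.
E-F (4): add. Components now {A} {B} {C} {D} {E,F} {G}
A-G (6): add. Components now {A,G} {B} {C} {D} {E,F}
D-F (6): add. Components now {A,G} {B} {C} {D,E,F}
A-F (15): add. Components now {A,D,E,F,G} {B} {C}
C-E (16): add. Components now {A,C,D,E,F,G} {B}
E-G (16): skip — E and G already connected.
F-G (16): skip — F and G already connected.
B-C (17): add. Components now {A,B,C,D,E,F,G}
The 4th edge added is A-F.

A-F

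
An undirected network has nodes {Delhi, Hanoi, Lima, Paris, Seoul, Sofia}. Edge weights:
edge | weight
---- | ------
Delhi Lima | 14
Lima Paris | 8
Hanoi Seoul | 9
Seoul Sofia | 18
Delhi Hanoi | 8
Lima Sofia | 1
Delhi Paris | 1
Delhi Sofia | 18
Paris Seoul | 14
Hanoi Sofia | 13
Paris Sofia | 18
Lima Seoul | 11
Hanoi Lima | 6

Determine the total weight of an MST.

25

Sort edges by weight, then run Kruskal:
Delhi Paris (1): add — endpoints in different components.
Lima Sofia (1): add — endpoints in different components.
Hanoi Lima (6): add — endpoints in different components.
Delhi Hanoi (8): add — endpoints in different components.
Lima Paris (8): skip — Paris and Lima already connected.
Hanoi Seoul (9): add — endpoints in different components.
MST edges: Delhi Paris, Lima Sofia, Hanoi Lima, Delhi Hanoi, Hanoi Seoul; total weight 1+1+6+8+9 = 25.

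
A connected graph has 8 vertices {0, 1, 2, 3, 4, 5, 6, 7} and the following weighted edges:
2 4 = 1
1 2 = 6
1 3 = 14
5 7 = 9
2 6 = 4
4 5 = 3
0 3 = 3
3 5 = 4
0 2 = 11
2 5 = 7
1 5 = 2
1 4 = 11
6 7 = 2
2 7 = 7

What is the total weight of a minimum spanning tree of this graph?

Kruskal: consider edges lightest-first.
2 4 (1): add — endpoints in different components.
1 5 (2): add — endpoints in different components.
6 7 (2): add — endpoints in different components.
0 3 (3): add — endpoints in different components.
4 5 (3): add — endpoints in different components.
2 6 (4): add — endpoints in different components.
3 5 (4): add — endpoints in different components.
MST edges: 2 4, 1 5, 6 7, 0 3, 4 5, 2 6, 3 5; total weight 1+2+2+3+3+4+4 = 19.

19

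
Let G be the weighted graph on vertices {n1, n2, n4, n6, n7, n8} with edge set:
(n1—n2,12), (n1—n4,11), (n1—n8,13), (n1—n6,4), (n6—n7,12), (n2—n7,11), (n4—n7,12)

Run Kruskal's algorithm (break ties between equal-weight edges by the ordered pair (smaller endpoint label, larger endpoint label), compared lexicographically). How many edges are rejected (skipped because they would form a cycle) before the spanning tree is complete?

2

Kruskal's algorithm — process edges by increasing weight (ties by edge label):
n1—n6 (4): add — endpoints in different components.
n1—n4 (11): add — endpoints in different components.
n2—n7 (11): add — endpoints in different components.
n1—n2 (12): add — endpoints in different components.
n4—n7 (12): skip — n7 and n4 already connected.
n6—n7 (12): skip — n7 and n6 already connected.
n1—n8 (13): add — endpoints in different components.
Edges rejected before the tree was complete: 2.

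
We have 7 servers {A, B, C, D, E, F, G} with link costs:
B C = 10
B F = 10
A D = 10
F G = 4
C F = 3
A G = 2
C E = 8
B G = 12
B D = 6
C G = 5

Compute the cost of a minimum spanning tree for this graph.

Kruskal: consider edges lightest-first.
A G (2): add. Components now {A,G} {B} {C} {D} {E} {F}
C F (3): add. Components now {A,G} {B} {C,F} {D} {E}
F G (4): add. Components now {A,C,F,G} {B} {D} {E}
C G (5): skip — C and G already connected.
B D (6): add. Components now {A,C,F,G} {B,D} {E}
C E (8): add. Components now {A,C,E,F,G} {B,D}
A D (10): add. Components now {A,B,C,D,E,F,G}
MST edges: A G, C F, F G, B D, C E, A D; total weight 2+3+4+6+8+10 = 33.

33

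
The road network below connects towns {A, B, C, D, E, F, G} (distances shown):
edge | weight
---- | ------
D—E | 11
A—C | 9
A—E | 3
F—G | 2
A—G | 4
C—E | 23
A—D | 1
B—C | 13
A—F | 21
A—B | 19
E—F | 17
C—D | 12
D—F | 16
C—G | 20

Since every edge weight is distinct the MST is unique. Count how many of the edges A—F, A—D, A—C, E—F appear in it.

Kruskal: consider edges lightest-first.
A—D (1): add — endpoints in different components.
F—G (2): add — endpoints in different components.
A—E (3): add — endpoints in different components.
A—G (4): add — endpoints in different components.
A—C (9): add — endpoints in different components.
D—E (11): skip — D and E already connected.
C—D (12): skip — C and D already connected.
B—C (13): add — endpoints in different components.
MST edge set: {A—D, F—G, A—E, A—G, A—C, B—C}.
Of the listed edges, {A—D, A—C} are in the MST → 2.

2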